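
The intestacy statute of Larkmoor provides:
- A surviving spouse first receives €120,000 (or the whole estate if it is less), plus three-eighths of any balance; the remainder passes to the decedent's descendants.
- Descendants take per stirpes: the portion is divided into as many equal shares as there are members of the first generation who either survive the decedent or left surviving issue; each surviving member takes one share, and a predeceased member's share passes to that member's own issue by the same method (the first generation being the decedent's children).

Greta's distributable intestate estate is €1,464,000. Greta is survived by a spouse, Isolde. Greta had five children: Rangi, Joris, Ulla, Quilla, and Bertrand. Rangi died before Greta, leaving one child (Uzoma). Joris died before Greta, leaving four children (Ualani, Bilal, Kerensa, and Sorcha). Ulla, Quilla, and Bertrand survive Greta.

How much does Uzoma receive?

Uzoma receives €168,000.

Isolde first takes €120,000, leaving a balance of €1,344,000. Isolde then takes three-eighths of the balance (€504,000), for a total of €624,000. The remaining €840,000 passes to the descendants.
The descendants' portion (€840,000) is divided into 5 shares of €168,000: Ulla, Quilla, and Bertrand each take €168,000; Rangi's €168,000 share passes to Rangi's issue; Joris's €168,000 share passes to Joris's issue.
Rangi's share (€168,000) passes entirely to Uzoma.
Joris's share (€168,000) is divided into 4 shares of €42,000: Ualani, Bilal, Kerensa, and Sorcha each take €42,000.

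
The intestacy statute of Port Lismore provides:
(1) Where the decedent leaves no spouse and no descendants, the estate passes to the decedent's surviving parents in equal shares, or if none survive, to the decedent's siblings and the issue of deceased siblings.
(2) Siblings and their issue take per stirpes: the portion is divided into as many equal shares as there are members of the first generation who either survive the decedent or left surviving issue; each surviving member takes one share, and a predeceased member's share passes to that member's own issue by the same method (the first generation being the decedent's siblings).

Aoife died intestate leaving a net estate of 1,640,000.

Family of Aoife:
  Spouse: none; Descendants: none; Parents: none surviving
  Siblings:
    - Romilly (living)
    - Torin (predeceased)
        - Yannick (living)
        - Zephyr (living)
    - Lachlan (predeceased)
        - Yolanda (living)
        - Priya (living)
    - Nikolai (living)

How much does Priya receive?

The entire 1,640,000 passes to the siblings and their issue.
That amount (1,640,000) is divided into 4 shares of 410,000: Romilly and Nikolai each take 410,000; Torin's 410,000 share passes to Torin's issue; Lachlan's 410,000 share passes to Lachlan's issue.
Torin's share (410,000) is divided into 2 shares of 205,000: Yannick and Zephyr each take 205,000.
Lachlan's share (410,000) is divided into 2 shares of 205,000: Yolanda and Priya each take 205,000.

Priya receives 205,000.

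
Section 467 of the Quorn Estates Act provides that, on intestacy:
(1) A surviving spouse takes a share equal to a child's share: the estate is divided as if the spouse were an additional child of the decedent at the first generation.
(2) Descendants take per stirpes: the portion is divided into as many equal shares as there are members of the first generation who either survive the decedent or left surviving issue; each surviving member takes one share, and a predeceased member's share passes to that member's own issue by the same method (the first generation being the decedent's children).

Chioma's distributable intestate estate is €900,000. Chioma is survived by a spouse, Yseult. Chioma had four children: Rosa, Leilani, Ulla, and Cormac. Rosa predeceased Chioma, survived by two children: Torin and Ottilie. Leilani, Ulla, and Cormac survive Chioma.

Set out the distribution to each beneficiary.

Yseult: €180,000; Torin: €90,000; Ottilie: €90,000; Leilani: €180,000; Ulla: €180,000; Cormac: €180,000

The spouse counts as an additional share at the children's level, so there are 5 primary shares of €180,000. Yseult takes one such share (€180,000).
The children's combined portion (€720,000) is divided into 4 shares of €180,000: Leilani, Ulla, and Cormac each take €180,000; Rosa's €180,000 share passes to Rosa's issue.
Rosa's share (€180,000) is divided into 2 shares of €90,000: Torin and Ottilie each take €90,000.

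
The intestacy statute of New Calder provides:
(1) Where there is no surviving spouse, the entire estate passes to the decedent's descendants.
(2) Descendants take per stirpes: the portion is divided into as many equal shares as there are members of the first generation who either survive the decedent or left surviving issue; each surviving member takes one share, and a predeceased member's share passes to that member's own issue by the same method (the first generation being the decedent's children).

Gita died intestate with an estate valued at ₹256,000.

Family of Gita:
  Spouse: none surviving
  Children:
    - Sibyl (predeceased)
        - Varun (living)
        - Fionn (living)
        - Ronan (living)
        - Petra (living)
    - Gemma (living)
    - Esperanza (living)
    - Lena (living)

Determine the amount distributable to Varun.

The entire ₹256,000 passes to the descendants.
That amount (₹256,000) is divided into 4 shares of ₹64,000: Gemma, Esperanza, and Lena each take ₹64,000; Sibyl's ₹64,000 share passes to Sibyl's issue.
Sibyl's share (₹64,000) is divided into 4 shares of ₹16,000: Varun, Fionn, Ronan, and Petra each take ₹16,000.

Varun receives ₹16,000.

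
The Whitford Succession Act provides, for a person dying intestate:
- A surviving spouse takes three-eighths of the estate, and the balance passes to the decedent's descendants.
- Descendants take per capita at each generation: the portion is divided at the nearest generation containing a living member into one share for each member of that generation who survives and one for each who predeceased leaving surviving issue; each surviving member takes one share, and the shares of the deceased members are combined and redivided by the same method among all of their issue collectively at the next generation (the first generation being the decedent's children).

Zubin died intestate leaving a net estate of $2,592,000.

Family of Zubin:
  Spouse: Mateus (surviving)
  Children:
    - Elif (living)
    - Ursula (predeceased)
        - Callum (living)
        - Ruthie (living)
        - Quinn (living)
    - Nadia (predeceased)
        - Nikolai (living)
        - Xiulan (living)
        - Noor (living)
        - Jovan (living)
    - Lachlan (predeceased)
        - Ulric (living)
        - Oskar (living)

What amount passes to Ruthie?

Ruthie receives $135,000.

Mateus takes three-eighths of $2,592,000 = $972,000. The remaining $1,620,000 passes to the descendants.
The descendants' portion ($1,620,000) is divided at the children's generation into 4 shares of $405,000. Elif takes $405,000. The 3 shares of the deceased (Ursula, Nadia, and Lachlan) are combined into a pool of $1,215,000.
That pool ($1,215,000) is divided at the grandchildren's generation equally among Callum, Ruthie, Quinn, Nikolai, Xiulan, Noor, Jovan, Ulric, and Oskar: $135,000 each.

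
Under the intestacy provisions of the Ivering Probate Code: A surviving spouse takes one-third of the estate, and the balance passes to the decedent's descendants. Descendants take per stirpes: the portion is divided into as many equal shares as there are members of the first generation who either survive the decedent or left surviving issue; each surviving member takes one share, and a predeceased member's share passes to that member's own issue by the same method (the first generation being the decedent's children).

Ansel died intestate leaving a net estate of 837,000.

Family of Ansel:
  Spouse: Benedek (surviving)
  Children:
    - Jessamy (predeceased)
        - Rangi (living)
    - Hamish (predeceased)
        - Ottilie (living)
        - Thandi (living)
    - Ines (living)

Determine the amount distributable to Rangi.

Rangi receives 186,000.

Benedek takes one-third of 837,000 = 279,000. The remaining 558,000 passes to the descendants.
The descendants' portion (558,000) is divided into 3 shares of 186,000: Ines takes 186,000; Jessamy's 186,000 share passes to Jessamy's issue; Hamish's 186,000 share passes to Hamish's issue.
Jessamy's share (186,000) passes entirely to Rangi.
Hamish's share (186,000) is divided into 2 shares of 93,000: Ottilie and Thandi each take 93,000.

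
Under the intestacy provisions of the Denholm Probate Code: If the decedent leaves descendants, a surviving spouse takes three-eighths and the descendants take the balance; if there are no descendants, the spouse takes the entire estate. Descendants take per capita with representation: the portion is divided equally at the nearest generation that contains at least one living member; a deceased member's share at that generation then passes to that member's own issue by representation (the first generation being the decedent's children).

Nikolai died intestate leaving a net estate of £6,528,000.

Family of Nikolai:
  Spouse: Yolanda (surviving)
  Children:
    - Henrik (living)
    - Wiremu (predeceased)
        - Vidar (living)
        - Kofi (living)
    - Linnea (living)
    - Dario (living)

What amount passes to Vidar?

Yolanda takes three-eighths of £6,528,000 = £2,448,000. The remaining £4,080,000 passes to the descendants.
The descendants' portion (£4,080,000) is divided into 4 shares of £1,020,000: Henrik, Linnea, and Dario each take £1,020,000; Wiremu's £1,020,000 share passes to Wiremu's issue.
Wiremu's share (£1,020,000) is divided into 2 shares of £510,000: Vidar and Kofi each take £510,000.

Vidar receives £510,000.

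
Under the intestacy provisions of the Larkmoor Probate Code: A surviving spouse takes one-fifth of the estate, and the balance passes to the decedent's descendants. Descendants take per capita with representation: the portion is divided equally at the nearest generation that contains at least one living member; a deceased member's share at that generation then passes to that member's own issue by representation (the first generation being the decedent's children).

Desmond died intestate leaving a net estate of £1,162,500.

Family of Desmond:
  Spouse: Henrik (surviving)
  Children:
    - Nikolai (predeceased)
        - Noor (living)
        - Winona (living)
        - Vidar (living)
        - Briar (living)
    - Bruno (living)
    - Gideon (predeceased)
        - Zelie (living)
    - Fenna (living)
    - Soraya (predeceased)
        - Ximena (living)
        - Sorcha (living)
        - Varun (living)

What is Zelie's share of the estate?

Zelie receives £186,000.

Henrik takes one-fifth of £1,162,500 = £232,500. The remaining £930,000 passes to the descendants.
The descendants' portion (£930,000) is divided into 5 shares of £186,000: Bruno and Fenna each take £186,000; Nikolai's £186,000 share passes to Nikolai's issue; Gideon's £186,000 share passes to Gideon's issue; Soraya's £186,000 share passes to Soraya's issue.
Nikolai's share (£186,000) is divided into 4 shares of £46,500: Noor, Winona, Vidar, and Briar each take £46,500.
Gideon's share (£186,000) passes entirely to Zelie.
Soraya's share (£186,000) is divided into 3 shares of £62,000: Ximena, Sorcha, and Varun each take £62,000.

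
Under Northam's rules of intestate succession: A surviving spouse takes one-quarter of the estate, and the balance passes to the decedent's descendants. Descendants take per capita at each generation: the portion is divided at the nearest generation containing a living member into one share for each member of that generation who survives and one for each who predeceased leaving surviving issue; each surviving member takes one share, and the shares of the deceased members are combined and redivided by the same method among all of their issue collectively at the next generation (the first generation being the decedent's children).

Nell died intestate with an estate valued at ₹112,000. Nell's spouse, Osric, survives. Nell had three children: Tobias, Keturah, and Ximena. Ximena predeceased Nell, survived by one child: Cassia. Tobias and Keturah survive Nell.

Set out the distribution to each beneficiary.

Osric: ₹28,000; Tobias: ₹28,000; Keturah: ₹28,000; Cassia: ₹28,000

Osric takes one-quarter of ₹112,000 = ₹28,000. The remaining ₹84,000 passes to the descendants.
The descendants' portion (₹84,000) is divided at the children's generation into 3 shares of ₹28,000. Tobias and Keturah each take ₹28,000. The remaining share for the deceased Ximena (₹28,000) is carried to the next generation.
That pool (₹28,000) passes entirely to Cassia, the sole taker at the grandchildren's generation.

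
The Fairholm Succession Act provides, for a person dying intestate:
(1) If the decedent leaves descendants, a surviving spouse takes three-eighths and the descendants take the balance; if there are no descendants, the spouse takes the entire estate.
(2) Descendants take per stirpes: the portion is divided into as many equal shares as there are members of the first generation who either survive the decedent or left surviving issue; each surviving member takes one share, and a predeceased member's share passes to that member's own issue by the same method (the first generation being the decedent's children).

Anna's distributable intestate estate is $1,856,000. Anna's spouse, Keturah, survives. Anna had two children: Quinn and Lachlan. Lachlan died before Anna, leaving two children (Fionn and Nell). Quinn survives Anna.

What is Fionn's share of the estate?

Keturah takes three-eighths of $1,856,000 = $696,000. The remaining $1,160,000 passes to the descendants.
The descendants' portion ($1,160,000) is divided into 2 shares of $580,000: Quinn takes $580,000; Lachlan's $580,000 share passes to Lachlan's issue.
Lachlan's share ($580,000) is divided into 2 shares of $290,000: Fionn and Nell each take $290,000.

Fionn receives $290,000.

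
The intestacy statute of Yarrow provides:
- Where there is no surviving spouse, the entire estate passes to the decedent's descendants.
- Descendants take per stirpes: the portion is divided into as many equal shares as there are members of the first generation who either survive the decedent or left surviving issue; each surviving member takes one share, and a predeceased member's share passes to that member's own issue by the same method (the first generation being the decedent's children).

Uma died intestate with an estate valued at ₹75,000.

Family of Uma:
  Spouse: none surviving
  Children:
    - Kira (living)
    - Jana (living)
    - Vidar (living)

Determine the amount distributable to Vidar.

Vidar receives ₹25,000.

The entire ₹75,000 passes to the descendants.
That amount (₹75,000) is divided into 3 shares of ₹25,000: Kira, Jana, and Vidar each take ₹25,000.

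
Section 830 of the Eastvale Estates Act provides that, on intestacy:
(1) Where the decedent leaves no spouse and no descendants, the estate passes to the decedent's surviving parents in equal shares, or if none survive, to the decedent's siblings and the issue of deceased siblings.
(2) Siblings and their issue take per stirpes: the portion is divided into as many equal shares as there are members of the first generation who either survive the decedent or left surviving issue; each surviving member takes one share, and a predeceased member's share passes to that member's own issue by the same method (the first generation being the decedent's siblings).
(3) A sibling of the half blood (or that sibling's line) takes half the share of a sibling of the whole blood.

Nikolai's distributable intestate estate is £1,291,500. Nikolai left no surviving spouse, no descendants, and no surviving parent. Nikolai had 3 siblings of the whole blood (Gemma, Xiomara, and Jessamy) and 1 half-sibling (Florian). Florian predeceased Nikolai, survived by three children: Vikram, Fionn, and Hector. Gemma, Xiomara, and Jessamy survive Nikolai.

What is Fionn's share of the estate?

The entire £1,291,500 passes to the siblings and their issue.
Counting each half-blood sibling's line as half a unit, there are 7/2 units in £1,291,500, so one unit is £369,000. Whole-blood lines (Gemma, Xiomara, and Jessamy) take £369,000 each; half-blood lines (Florian) take £184,500 each.
Florian's share (£184,500) is divided into 3 shares of £61,500: Vikram, Fionn, and Hector each take £61,500.

Fionn receives £61,500.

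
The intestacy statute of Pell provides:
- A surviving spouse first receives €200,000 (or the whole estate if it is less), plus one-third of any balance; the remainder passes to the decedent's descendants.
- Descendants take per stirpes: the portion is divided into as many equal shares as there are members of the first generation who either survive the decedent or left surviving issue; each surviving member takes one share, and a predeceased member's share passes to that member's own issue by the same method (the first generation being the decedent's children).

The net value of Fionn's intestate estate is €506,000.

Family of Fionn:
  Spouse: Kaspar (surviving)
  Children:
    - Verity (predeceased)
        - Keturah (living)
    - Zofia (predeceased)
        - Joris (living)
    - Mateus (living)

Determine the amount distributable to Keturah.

Kaspar first takes €200,000, leaving a balance of €306,000. Kaspar then takes one-third of the balance (€102,000), for a total of €302,000. The remaining €204,000 passes to the descendants.
The descendants' portion (€204,000) is divided into 3 shares of €68,000: Mateus takes €68,000; Verity's €68,000 share passes to Verity's issue; Zofia's €68,000 share passes to Zofia's issue.
Verity's share (€68,000) passes entirely to Keturah.
Zofia's share (€68,000) passes entirely to Joris.

Keturah receives €68,000.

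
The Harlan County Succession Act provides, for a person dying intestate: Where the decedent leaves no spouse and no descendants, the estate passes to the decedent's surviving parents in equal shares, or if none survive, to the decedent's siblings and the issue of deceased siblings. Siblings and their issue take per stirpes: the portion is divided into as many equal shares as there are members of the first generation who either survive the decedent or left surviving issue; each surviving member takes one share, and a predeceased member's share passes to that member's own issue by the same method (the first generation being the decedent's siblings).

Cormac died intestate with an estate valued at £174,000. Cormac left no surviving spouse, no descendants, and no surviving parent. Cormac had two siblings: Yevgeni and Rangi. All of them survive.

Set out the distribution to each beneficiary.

Yevgeni: £87,000; Rangi: £87,000

The entire £174,000 passes to the siblings and their issue.
That amount (£174,000) is divided into 2 shares of £87,000: Yevgeni and Rangi each take £87,000.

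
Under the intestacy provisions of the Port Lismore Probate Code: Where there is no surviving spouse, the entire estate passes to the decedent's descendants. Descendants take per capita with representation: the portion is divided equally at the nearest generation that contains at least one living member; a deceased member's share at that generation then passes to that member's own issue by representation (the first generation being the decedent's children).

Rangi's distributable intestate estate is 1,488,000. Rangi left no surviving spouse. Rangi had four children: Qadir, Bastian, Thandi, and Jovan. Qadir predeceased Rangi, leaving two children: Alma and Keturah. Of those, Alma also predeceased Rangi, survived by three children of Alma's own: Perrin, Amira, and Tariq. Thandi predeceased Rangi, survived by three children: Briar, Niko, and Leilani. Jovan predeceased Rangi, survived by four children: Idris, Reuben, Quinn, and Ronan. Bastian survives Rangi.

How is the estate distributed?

Perrin: 62,000; Amira: 62,000; Tariq: 62,000; Keturah: 186,000; Bastian: 372,000; Briar: 124,000; Niko: 124,000; Leilani: 124,000; Idris: 93,000; Reuben: 93,000; Quinn: 93,000; Ronan: 93,000

The entire 1,488,000 passes to the descendants.
That amount (1,488,000) is divided into 4 shares of 372,000: Bastian takes 372,000; Qadir's 372,000 share passes to Qadir's issue; Thandi's 372,000 share passes to Thandi's issue; Jovan's 372,000 share passes to Jovan's issue.
Qadir's share (372,000) is divided into 2 shares of 186,000: Keturah takes 186,000; Alma's 186,000 share passes to Alma's issue.
Alma's share (186,000) is divided into 3 shares of 62,000: Perrin, Amira, and Tariq each take 62,000.
Thandi's share (372,000) is divided into 3 shares of 124,000: Briar, Niko, and Leilani each take 124,000.
Jovan's share (372,000) is divided into 4 shares of 93,000: Idris, Reuben, Quinn, and Ronan each take 93,000.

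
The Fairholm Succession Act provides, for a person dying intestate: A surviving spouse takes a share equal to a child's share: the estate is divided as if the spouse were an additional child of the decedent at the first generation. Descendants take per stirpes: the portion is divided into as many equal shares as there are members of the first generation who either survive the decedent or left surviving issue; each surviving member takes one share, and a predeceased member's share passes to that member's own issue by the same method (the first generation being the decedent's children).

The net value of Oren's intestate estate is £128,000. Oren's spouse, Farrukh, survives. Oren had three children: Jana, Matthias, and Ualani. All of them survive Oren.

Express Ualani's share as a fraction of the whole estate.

Ualani receives 1/4 of the estate.

The spouse counts as an additional share at the children's level, so there are 4 primary shares of £32,000. Farrukh takes one such share (£32,000).
The children's combined portion (£96,000) is divided into 3 shares of £32,000: Jana, Matthias, and Ualani each take £32,000.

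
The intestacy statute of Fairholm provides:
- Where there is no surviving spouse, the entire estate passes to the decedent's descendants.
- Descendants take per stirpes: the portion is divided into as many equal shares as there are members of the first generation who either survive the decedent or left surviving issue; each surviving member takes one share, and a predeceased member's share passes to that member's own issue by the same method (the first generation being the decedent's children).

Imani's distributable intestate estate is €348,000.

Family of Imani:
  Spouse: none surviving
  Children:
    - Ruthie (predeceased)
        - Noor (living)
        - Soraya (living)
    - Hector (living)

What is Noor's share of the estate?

Noor receives €87,000.

The entire €348,000 passes to the descendants.
That amount (€348,000) is divided into 2 shares of €174,000: Hector takes €174,000; Ruthie's €174,000 share passes to Ruthie's issue.
Ruthie's share (€174,000) is divided into 2 shares of €87,000: Noor and Soraya each take €87,000.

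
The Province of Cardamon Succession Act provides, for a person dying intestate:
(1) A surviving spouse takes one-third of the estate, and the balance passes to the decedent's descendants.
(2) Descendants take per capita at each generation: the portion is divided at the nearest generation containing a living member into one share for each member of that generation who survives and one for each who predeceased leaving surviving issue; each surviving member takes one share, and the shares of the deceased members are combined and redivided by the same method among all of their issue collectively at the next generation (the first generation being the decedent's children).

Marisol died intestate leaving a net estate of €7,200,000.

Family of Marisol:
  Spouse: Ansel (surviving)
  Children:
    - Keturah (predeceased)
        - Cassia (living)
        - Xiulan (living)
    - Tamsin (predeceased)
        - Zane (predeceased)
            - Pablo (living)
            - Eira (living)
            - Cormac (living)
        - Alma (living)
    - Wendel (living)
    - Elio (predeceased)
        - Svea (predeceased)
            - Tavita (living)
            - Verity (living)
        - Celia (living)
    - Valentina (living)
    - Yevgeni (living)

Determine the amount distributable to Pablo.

Pablo receives €160,000.

Ansel takes one-third of €7,200,000 = €2,400,000. The remaining €4,800,000 passes to the descendants.
The descendants' portion (€4,800,000) is divided at the children's generation into 6 shares of €800,000. Wendel, Valentina, and Yevgeni each take €800,000. The 3 shares of the deceased (Keturah, Tamsin, and Elio) are combined into a pool of €2,400,000.
That pool (€2,400,000) is divided at the grandchildren's generation into 6 shares of €400,000. Cassia, Xiulan, Alma, and Celia each take €400,000. The 2 shares of the deceased (Zane and Svea) are combined into a pool of €800,000.
That pool (€800,000) is divided at the great-grandchildren's generation equally among Pablo, Eira, Cormac, Tavita, and Verity: €160,000 each.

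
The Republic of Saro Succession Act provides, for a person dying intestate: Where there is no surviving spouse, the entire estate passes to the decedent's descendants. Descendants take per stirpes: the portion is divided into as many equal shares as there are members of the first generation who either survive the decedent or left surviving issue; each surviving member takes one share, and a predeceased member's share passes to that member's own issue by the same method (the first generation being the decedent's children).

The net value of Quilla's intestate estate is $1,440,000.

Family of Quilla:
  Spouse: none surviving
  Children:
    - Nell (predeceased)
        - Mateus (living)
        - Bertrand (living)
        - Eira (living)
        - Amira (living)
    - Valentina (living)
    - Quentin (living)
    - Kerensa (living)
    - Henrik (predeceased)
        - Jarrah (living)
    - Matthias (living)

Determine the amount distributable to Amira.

The entire $1,440,000 passes to the descendants.
That amount ($1,440,000) is divided into 6 shares of $240,000: Valentina, Quentin, Kerensa, and Matthias each take $240,000; Nell's $240,000 share passes to Nell's issue; Henrik's $240,000 share passes to Henrik's issue.
Nell's share ($240,000) is divided into 4 shares of $60,000: Mateus, Bertrand, Eira, and Amira each take $60,000.
Henrik's share ($240,000) passes entirely to Jarrah.

Amira receives $60,000.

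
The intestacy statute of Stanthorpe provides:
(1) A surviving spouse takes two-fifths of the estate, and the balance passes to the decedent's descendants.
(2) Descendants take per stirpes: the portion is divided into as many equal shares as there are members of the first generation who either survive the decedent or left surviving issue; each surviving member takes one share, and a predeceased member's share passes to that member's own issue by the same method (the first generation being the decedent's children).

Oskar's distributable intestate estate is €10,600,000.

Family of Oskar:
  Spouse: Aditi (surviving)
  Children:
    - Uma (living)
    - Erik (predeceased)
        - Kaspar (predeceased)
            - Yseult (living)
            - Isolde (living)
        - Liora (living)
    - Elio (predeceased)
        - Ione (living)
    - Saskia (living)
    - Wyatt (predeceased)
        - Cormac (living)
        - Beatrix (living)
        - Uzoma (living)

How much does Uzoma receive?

Aditi takes two-fifths of €10,600,000 = €4,240,000. The remaining €6,360,000 passes to the descendants.
The descendants' portion (€6,360,000) is divided into 5 shares of €1,272,000: Uma and Saskia each take €1,272,000; Erik's €1,272,000 share passes to Erik's issue; Elio's €1,272,000 share passes to Elio's issue; Wyatt's €1,272,000 share passes to Wyatt's issue.
Erik's share (€1,272,000) is divided into 2 shares of €636,000: Liora takes €636,000; Kaspar's €636,000 share passes to Kaspar's issue.
Kaspar's share (€636,000) is divided into 2 shares of €318,000: Yseult and Isolde each take €318,000.
Elio's share (€1,272,000) passes entirely to Ione.
Wyatt's share (€1,272,000) is divided into 3 shares of €424,000: Cormac, Beatrix, and Uzoma each take €424,000.

Uzoma receives €424,000.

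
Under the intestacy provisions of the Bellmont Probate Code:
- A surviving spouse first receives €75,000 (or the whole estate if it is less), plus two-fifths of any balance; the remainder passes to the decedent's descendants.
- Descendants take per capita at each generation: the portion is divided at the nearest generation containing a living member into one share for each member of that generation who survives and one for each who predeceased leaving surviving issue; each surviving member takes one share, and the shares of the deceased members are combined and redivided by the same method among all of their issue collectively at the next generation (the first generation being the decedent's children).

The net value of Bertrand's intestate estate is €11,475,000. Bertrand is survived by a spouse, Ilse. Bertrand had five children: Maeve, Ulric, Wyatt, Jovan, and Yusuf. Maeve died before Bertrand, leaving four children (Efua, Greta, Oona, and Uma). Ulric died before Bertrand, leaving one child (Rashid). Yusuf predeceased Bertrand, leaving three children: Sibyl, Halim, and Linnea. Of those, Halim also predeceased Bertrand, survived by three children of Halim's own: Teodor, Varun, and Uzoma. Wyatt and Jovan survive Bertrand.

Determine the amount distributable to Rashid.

Rashid receives €513,000.

Ilse first takes €75,000, leaving a balance of €11,400,000. Ilse then takes two-fifths of the balance (€4,560,000), for a total of €4,635,000. The remaining €6,840,000 passes to the descendants.
The descendants' portion (€6,840,000) is divided at the children's generation into 5 shares of €1,368,000. Wyatt and Jovan each take €1,368,000. The 3 shares of the deceased (Maeve, Ulric, and Yusuf) are combined into a pool of €4,104,000.
That pool (€4,104,000) is divided at the grandchildren's generation into 8 shares of €513,000. Efua, Greta, Oona, Uma, Rashid, Sibyl, and Linnea each take €513,000. The remaining share for the deceased Halim (€513,000) is carried to the next generation.
That pool (€513,000) is divided at the great-grandchildren's generation equally among Teodor, Varun, and Uzoma: €171,000 each.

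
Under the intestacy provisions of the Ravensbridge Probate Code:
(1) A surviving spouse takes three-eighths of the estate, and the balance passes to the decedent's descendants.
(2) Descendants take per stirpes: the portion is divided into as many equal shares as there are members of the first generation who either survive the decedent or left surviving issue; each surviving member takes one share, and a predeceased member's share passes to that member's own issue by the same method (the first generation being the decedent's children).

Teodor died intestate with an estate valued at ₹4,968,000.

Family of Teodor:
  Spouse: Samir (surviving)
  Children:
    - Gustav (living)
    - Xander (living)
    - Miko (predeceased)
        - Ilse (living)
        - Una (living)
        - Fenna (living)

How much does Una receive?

Samir takes three-eighths of ₹4,968,000 = ₹1,863,000. The remaining ₹3,105,000 passes to the descendants.
The descendants' portion (₹3,105,000) is divided into 3 shares of ₹1,035,000: Gustav and Xander each take ₹1,035,000; Miko's ₹1,035,000 share passes to Miko's issue.
Miko's share (₹1,035,000) is divided into 3 shares of ₹345,000: Ilse, Una, and Fenna each take ₹345,000.

Una receives ₹345,000.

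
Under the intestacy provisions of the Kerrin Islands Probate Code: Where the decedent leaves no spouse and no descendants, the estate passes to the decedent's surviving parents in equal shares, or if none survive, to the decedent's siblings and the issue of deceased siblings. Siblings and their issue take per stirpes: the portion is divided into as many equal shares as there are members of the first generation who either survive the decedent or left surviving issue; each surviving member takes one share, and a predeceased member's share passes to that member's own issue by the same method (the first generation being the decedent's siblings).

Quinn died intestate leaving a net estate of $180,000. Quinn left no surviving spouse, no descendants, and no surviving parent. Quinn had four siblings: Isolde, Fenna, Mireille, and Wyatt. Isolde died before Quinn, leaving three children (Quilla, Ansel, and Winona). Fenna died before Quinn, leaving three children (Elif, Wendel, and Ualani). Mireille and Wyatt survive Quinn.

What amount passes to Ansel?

Ansel receives $15,000.

The entire $180,000 passes to the siblings and their issue.
That amount ($180,000) is divided into 4 shares of $45,000: Mireille and Wyatt each take $45,000; Isolde's $45,000 share passes to Isolde's issue; Fenna's $45,000 share passes to Fenna's issue.
Isolde's share ($45,000) is divided into 3 shares of $15,000: Quilla, Ansel, and Winona each take $15,000.
Fenna's share ($45,000) is divided into 3 shares of $15,000: Elif, Wendel, and Ualani each take $15,000.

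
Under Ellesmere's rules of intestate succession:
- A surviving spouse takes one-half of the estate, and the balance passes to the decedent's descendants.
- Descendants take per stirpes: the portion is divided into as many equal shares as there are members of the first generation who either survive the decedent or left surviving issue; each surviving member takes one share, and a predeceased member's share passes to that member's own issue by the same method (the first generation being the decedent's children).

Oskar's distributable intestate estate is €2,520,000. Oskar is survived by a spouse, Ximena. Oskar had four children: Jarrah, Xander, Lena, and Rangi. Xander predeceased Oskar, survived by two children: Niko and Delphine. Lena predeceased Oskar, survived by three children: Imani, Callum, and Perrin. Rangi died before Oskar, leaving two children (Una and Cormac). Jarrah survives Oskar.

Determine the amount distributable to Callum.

Ximena takes one-half of €2,520,000 = €1,260,000. The remaining €1,260,000 passes to the descendants.
The descendants' portion (€1,260,000) is divided into 4 shares of €315,000: Jarrah takes €315,000; Xander's €315,000 share passes to Xander's issue; Lena's €315,000 share passes to Lena's issue; Rangi's €315,000 share passes to Rangi's issue.
Xander's share (€315,000) is divided into 2 shares of €157,500: Niko and Delphine each take €157,500.
Lena's share (€315,000) is divided into 3 shares of €105,000: Imani, Callum, and Perrin each take €105,000.
Rangi's share (€315,000) is divided into 2 shares of €157,500: Una and Cormac each take €157,500.

Callum receives €105,000.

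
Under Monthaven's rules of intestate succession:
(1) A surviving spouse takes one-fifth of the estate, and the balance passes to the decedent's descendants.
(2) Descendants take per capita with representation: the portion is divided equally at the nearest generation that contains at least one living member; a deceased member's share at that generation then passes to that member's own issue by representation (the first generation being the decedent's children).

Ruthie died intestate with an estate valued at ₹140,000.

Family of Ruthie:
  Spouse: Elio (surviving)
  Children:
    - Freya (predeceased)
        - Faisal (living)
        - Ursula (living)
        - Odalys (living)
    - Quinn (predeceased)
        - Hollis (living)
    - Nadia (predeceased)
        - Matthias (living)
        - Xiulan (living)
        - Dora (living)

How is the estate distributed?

Elio takes one-fifth of ₹140,000 = ₹28,000. The remaining ₹112,000 passes to the descendants.
No child survives, so the initial division is made at the grandchildren's generation.
The descendants' portion (₹112,000) is divided into 7 shares of ₹16,000: Faisal, Ursula, Odalys, Hollis, Matthias, Xiulan, and Dora each take ₹16,000.

Elio: ₹28,000; Faisal: ₹16,000; Ursula: ₹16,000; Odalys: ₹16,000; Hollis: ₹16,000; Matthias: ₹16,000; Xiulan: ₹16,000; Dora: ₹16,000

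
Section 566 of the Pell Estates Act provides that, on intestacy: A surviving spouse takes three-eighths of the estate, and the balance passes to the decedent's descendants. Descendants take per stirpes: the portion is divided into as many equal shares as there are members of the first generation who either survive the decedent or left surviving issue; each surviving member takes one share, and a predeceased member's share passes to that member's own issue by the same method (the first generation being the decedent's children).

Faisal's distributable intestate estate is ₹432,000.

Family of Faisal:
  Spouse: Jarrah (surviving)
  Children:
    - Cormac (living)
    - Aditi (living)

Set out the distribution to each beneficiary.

Jarrah: ₹162,000; Cormac: ₹135,000; Aditi: ₹135,000

Jarrah takes three-eighths of ₹432,000 = ₹162,000. The remaining ₹270,000 passes to the descendants.
The descendants' portion (₹270,000) is divided into 2 shares of ₹135,000: Cormac and Aditi each take ₹135,000.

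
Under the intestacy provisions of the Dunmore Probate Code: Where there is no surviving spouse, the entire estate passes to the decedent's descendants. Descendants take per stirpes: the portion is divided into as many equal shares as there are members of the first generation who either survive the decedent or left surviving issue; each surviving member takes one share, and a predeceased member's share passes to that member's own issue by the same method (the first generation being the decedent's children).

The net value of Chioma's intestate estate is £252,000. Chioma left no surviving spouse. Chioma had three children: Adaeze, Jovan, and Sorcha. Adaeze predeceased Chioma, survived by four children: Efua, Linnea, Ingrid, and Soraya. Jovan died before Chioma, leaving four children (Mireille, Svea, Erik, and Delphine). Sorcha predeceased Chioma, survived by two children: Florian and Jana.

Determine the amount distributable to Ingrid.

Ingrid receives £21,000.

The entire £252,000 passes to the descendants.
That amount (£252,000) is divided into 3 shares of £84,000: Adaeze's £84,000 share passes to Adaeze's issue; Jovan's £84,000 share passes to Jovan's issue; Sorcha's £84,000 share passes to Sorcha's issue.
Adaeze's share (£84,000) is divided into 4 shares of £21,000: Efua, Linnea, Ingrid, and Soraya each take £21,000.
Jovan's share (£84,000) is divided into 4 shares of £21,000: Mireille, Svea, Erik, and Delphine each take £21,000.
Sorcha's share (£84,000) is divided into 2 shares of £42,000: Florian and Jana each take £42,000.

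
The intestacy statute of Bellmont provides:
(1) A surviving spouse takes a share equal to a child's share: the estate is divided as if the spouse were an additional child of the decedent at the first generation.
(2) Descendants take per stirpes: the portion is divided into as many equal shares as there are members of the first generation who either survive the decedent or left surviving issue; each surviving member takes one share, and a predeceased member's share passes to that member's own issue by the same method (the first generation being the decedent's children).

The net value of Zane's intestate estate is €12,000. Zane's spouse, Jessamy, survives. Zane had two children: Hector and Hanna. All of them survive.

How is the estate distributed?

The spouse counts as an additional share at the children's level, so there are 3 primary shares of €4,000. Jessamy takes one such share (€4,000).
The children's combined portion (€8,000) is divided into 2 shares of €4,000: Hector and Hanna each take €4,000.

Jessamy: €4,000; Hector: €4,000; Hanna: €4,000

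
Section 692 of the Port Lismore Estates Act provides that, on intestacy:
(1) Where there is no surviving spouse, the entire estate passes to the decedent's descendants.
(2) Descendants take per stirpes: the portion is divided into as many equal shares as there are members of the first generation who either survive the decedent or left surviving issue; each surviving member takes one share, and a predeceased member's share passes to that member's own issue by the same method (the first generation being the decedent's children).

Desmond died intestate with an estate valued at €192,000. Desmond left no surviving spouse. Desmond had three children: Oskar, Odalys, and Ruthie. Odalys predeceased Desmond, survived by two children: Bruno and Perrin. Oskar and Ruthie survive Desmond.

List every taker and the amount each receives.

Oskar: €64,000; Bruno: €32,000; Perrin: €32,000; Ruthie: €64,000

The entire €192,000 passes to the descendants.
That amount (€192,000) is divided into 3 shares of €64,000: Oskar and Ruthie each take €64,000; Odalys's €64,000 share passes to Odalys's issue.
Odalys's share (€64,000) is divided into 2 shares of €32,000: Bruno and Perrin each take €32,000.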